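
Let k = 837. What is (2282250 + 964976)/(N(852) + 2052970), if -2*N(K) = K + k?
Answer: 6494452/4104251 ≈ 1.5824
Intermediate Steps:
N(K) = -837/2 - K/2 (N(K) = -(K + 837)/2 = -(837 + K)/2 = -837/2 - K/2)
(2282250 + 964976)/(N(852) + 2052970) = (2282250 + 964976)/((-837/2 - 1/2*852) + 2052970) = 3247226/((-837/2 - 426) + 2052970) = 3247226/(-1689/2 + 2052970) = 3247226/(4104251/2) = 3247226*(2/4104251) = 6494452/4104251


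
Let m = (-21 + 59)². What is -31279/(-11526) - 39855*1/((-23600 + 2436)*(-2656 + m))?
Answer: 133645167257/49275125328 ≈ 2.7122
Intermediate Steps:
m = 1444 (m = 38² = 1444)
-31279/(-11526) - 39855*1/((-23600 + 2436)*(-2656 + m)) = -31279/(-11526) - 39855*1/((-23600 + 2436)*(-2656 + 1444)) = -31279*(-1/11526) - 39855/((-21164*(-1212))) = 31279/11526 - 39855/25650768 = 31279/11526 - 39855*1/25650768 = 31279/11526 - 13285/8550256 = 133645167257/49275125328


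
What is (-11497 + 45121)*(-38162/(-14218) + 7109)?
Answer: 1699927290288/7109 ≈ 2.3912e+8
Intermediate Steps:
(-11497 + 45121)*(-38162/(-14218) + 7109) = 33624*(-38162*(-1/14218) + 7109) = 33624*(19081/7109 + 7109) = 33624*(50556962/7109) = 1699927290288/7109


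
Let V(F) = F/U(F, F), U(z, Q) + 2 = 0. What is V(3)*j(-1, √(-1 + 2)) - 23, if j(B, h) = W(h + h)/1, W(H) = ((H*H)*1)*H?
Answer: -35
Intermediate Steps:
U(z, Q) = -2 (U(z, Q) = -2 + 0 = -2)
W(H) = H³ (W(H) = (H²*1)*H = H²*H = H³)
V(F) = -F/2 (V(F) = F/(-2) = F*(-½) = -F/2)
j(B, h) = 8*h³ (j(B, h) = (h + h)³/1 = (2*h)³*1 = (8*h³)*1 = 8*h³)
V(3)*j(-1, √(-1 + 2)) - 23 = (-½*3)*(8*(√(-1 + 2))³) - 23 = -12*(√1)³ - 23 = -12*1³ - 23 = -12 - 23 = -35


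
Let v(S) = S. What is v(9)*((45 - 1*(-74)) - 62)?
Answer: 513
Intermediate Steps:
v(9)*((45 - 1*(-74)) - 62) = 9*((45 - 1*(-74)) - 62) = 9*((45 + 74) - 62) = 9*(119 - 62) = 9*57 = 513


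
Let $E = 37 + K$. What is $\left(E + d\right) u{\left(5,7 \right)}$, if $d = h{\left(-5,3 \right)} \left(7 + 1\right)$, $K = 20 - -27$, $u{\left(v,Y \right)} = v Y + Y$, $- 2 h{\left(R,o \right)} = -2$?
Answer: $3864$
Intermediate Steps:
$h{\left(R,o \right)} = 1$ ($h{\left(R,o \right)} = \left(- \frac{1}{2}\right) \left(-2\right) = 1$)
$u{\left(v,Y \right)} = Y + Y v$ ($u{\left(v,Y \right)} = Y v + Y = Y + Y v$)
$K = 47$ ($K = 20 + 27 = 47$)
$d = 8$ ($d = 1 \left(7 + 1\right) = 1 \cdot 8 = 8$)
$E = 84$ ($E = 37 + 47 = 84$)
$\left(E + d\right) u{\left(5,7 \right)} = \left(84 + 8\right) 7 \left(1 + 5\right) = 92 \cdot 7 \cdot 6 = 92 \cdot 42 = 3864$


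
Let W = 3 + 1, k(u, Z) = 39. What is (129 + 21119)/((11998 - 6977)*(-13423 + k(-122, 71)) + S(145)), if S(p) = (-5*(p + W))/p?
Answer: -616192/1948831005 ≈ -0.00031619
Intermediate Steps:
W = 4
S(p) = (-20 - 5*p)/p (S(p) = (-5*(p + 4))/p = (-5*(4 + p))/p = (-20 - 5*p)/p)
(129 + 21119)/((11998 - 6977)*(-13423 + k(-122, 71)) + S(145)) = (129 + 21119)/((11998 - 6977)*(-13423 + 39) + (-5 - 20/145)) = 21248/(5021*(-13384) + (-5 - 20*1/145)) = 21248/(-67201064 + (-5 - 4/29)) = 21248/(-67201064 - 149/29) = 21248/(-1948831005/29) = 21248*(-29/1948831005) = -616192/1948831005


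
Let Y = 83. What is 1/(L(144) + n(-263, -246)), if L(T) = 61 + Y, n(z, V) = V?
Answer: -1/102 ≈ -0.0098039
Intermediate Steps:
L(T) = 144 (L(T) = 61 + 83 = 144)
1/(L(144) + n(-263, -246)) = 1/(144 - 246) = 1/(-102) = -1/102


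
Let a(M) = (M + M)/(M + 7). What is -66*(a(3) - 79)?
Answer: 25872/5 ≈ 5174.4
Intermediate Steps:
a(M) = 2*M/(7 + M) (a(M) = (2*M)/(7 + M) = 2*M/(7 + M))
-66*(a(3) - 79) = -66*(2*3/(7 + 3) - 79) = -66*(2*3/10 - 79) = -66*(2*3*(⅒) - 79) = -66*(⅗ - 79) = -66*(-392/5) = 25872/5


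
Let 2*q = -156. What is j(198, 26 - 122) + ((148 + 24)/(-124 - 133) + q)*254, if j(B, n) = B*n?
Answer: -10020428/257 ≈ -38990.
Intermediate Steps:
q = -78 (q = (½)*(-156) = -78)
j(198, 26 - 122) + ((148 + 24)/(-124 - 133) + q)*254 = 198*(26 - 122) + ((148 + 24)/(-124 - 133) - 78)*254 = 198*(-96) + (172/(-257) - 78)*254 = -19008 + (172*(-1/257) - 78)*254 = -19008 + (-172/257 - 78)*254 = -19008 - 20218/257*254 = -19008 - 5135372/257 = -10020428/257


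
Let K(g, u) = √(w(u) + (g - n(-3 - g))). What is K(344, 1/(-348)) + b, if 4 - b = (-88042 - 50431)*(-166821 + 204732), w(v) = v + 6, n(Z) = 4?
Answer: 5249649907 + √10475409/174 ≈ 5.2496e+9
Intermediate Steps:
w(v) = 6 + v
b = 5249649907 (b = 4 - (-88042 - 50431)*(-166821 + 204732) = 4 - (-138473)*37911 = 4 - 1*(-5249649903) = 4 + 5249649903 = 5249649907)
K(g, u) = √(2 + g + u) (K(g, u) = √((6 + u) + (g - 1*4)) = √((6 + u) + (g - 4)) = √((6 + u) + (-4 + g)) = √(2 + g + u))
K(344, 1/(-348)) + b = √(2 + 344 + 1/(-348)) + 5249649907 = √(2 + 344 - 1/348) + 5249649907 = √(120407/348) + 5249649907 = √10475409/174 + 5249649907 = 5249649907 + √10475409/174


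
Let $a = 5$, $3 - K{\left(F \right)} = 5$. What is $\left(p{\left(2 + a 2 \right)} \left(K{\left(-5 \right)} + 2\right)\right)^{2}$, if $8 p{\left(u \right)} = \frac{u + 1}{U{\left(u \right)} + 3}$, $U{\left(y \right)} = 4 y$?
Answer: $0$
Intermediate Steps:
$K{\left(F \right)} = -2$ ($K{\left(F \right)} = 3 - 5 = -2$)
$p{\left(u \right)} = \frac{1 + u}{8 \left(3 + 4 u\right)}$ ($p{\left(u \right)} = \frac{\left(u + 1\right) \frac{1}{4 u + 3}}{8} = \frac{\left(1 + u\right) \frac{1}{3 + 4 u}}{8} = \frac{\frac{1}{3 + 4 u} \left(1 + u\right)}{8} = \frac{1 + u}{8 \left(3 + 4 u\right)}$)
$\left(p{\left(2 + a 2 \right)} \left(K{\left(-5 \right)} + 2\right)\right)^{2} = \left(\frac{1 + \left(2 + 5 \cdot 2\right)}{8 \left(3 + 4 \left(2 + 5 \cdot 2\right)\right)} \left(-2 + 2\right)\right)^{2} = \left(\frac{1 + \left(2 + 10\right)}{8 \left(3 + 4 \left(2 + 10\right)\right)} 0\right)^{2} = \left(\frac{1 + 12}{8 \left(3 + 4 \cdot 12\right)} 0\right)^{2} = \left(\frac{1}{8} \frac{1}{3 + 48} \cdot 13 \cdot 0\right)^{2} = \left(\frac{1}{8} \cdot \frac{1}{51} \cdot 13 \cdot 0\right)^{2} = \left(\frac{13}{408} \cdot 0\right)^{2} = 0^{2} = 0$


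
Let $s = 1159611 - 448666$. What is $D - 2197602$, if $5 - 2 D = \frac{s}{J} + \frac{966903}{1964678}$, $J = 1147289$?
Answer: $- \frac{9907016010388397135}{4508106915884} \approx -2.1976 \cdot 10^{6}$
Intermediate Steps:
$s = 710945$ ($s = 1159611 - 448666 = 710945$)
$D = \frac{8764172113033}{4508106915884}$ ($D = \frac{5}{2} - \frac{\frac{710945}{1147289} + \frac{966903}{1964678}}{2} = \frac{5}{2} - \frac{2506095176677}{4508106915884} = \frac{8764172113033}{4508106915884} \approx 1.9441$)
$D - 2197602 = \frac{8764172113033}{4508106915884} - 2197602 = - \frac{9907016010388397135}{4508106915884}$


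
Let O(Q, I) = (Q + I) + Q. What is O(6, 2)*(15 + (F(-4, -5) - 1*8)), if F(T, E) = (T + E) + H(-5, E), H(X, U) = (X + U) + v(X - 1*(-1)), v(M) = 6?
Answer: -84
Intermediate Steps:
O(Q, I) = I + 2*Q (O(Q, I) = (I + Q) + Q = I + 2*Q)
H(X, U) = 6 + U + X (H(X, U) = (X + U) + 6 = (U + X) + 6 = 6 + U + X)
F(T, E) = 1 + T + 2*E (F(T, E) = (T + E) + (6 + E - 5) = (E + T) + (1 + E) = 1 + T + 2*E)
O(6, 2)*(15 + (F(-4, -5) - 1*8)) = (2 + 2*6)*(15 + ((1 - 4 + 2*(-5)) - 1*8)) = (2 + 12)*(15 + ((1 - 4 - 10) - 8)) = 14*(15 + (-13 - 8)) = 14*(15 - 21) = 14*(-6) = -84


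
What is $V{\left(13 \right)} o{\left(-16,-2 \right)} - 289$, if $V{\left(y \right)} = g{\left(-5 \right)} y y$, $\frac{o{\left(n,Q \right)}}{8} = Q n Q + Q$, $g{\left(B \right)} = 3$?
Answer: $-267985$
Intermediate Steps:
$o{\left(n,Q \right)} = 8 Q + 8 n Q^{2}$ ($o{\left(n,Q \right)} = 8 \left(Q n Q + Q\right) = 8 \left(n Q^{2} + Q\right) = 8 \left(Q + n Q^{2}\right) = 8 Q + 8 n Q^{2}$)
$V{\left(y \right)} = 3 y^{2}$ ($V{\left(y \right)} = 3 y y = 3 y^{2}$)
$V{\left(13 \right)} o{\left(-16,-2 \right)} - 289 = 3 \cdot 13^{2} \cdot 8 \left(-2\right) \left(1 - -32\right) - 289 = 3 \cdot 169 \cdot 8 \left(-2\right) \left(1 + 32\right) - 289 = 507 \cdot 8 \left(-2\right) 33 - 289 = 507 \left(-528\right) - 289 = -267696 - 289 = -267985$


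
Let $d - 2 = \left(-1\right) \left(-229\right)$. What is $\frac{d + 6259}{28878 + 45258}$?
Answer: $\frac{3245}{37068} \approx 0.087542$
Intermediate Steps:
$d = 231$ ($d = 2 - -229 = 2 + 229 = 231$)
$\frac{d + 6259}{28878 + 45258} = \frac{231 + 6259}{28878 + 45258} = \frac{6490}{74136} = 6490 \cdot \frac{1}{74136} = \frac{3245}{37068}$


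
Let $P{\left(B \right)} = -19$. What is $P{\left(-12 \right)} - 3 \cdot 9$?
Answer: $-46$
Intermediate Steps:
$P{\left(-12 \right)} - 3 \cdot 9 = -19 - 3 \cdot 9 = -19 - 27 = -46$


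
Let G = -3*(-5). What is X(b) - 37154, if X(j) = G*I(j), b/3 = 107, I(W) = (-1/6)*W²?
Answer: -589513/2 ≈ -2.9476e+5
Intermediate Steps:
G = 15
I(W) = -W²/6 (I(W) = (-1*⅙)*W² = -W²/6)
b = 321 (b = 3*107 = 321)
X(j) = -5*j²/2 (X(j) = 15*(-j²/6) = -5*j²/2)
X(b) - 37154 = -5/2*321² - 37154 = -5/2*103041 - 37154 = -515205/2 - 37154 = -589513/2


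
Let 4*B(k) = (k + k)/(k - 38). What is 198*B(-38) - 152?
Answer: -205/2 ≈ -102.50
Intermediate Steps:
B(k) = k/(2*(-38 + k)) (B(k) = ((k + k)/(k - 38))/4 = ((2*k)/(-38 + k))/4 = (2*k/(-38 + k))/4 = k/(2*(-38 + k)))
198*B(-38) - 152 = 198*((½)*(-38)/(-38 - 38)) - 152 = 198*((½)*(-38)/(-76)) - 152 = 198*((½)*(-38)*(-1/76)) - 152 = 198*(¼) - 152 = 99/2 - 152 = -205/2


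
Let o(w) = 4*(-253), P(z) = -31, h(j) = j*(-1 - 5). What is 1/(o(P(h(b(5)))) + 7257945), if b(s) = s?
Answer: 1/7256933 ≈ 1.3780e-7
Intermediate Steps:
h(j) = -6*j (h(j) = j*(-6) = -6*j)
o(w) = -1012
1/(o(P(h(b(5)))) + 7257945) = 1/(-1012 + 7257945) = 1/7256933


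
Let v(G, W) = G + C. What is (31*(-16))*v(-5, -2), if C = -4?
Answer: 4464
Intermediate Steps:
v(G, W) = -4 + G (v(G, W) = G - 4 = -4 + G)
(31*(-16))*v(-5, -2) = (31*(-16))*(-4 - 5) = -496*(-9) = 4464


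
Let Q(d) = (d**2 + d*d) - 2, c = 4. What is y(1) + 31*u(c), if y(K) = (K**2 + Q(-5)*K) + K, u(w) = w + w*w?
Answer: 670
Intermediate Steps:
u(w) = w + w**2
Q(d) = -2 + 2*d**2 (Q(d) = (d**2 + d**2) - 2 = 2*d**2 - 2 = -2 + 2*d**2)
y(K) = K**2 + 49*K (y(K) = (K**2 + (-2 + 2*(-5)**2)*K) + K = (K**2 + (-2 + 2*25)*K) + K = (K**2 + (-2 + 50)*K) + K = (K**2 + 48*K) + K = K**2 + 49*K)
y(1) + 31*u(c) = 1*(49 + 1) + 31*(4*(1 + 4)) = 1*50 + 31*(4*5) = 50 + 31*20 = 50 + 620 = 670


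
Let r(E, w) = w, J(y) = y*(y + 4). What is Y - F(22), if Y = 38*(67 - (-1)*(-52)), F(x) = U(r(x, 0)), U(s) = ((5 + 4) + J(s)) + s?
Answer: 561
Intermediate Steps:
J(y) = y*(4 + y)
U(s) = 9 + s + s*(4 + s) (U(s) = ((5 + 4) + s*(4 + s)) + s = (9 + s*(4 + s)) + s = 9 + s + s*(4 + s))
F(x) = 9 (F(x) = 9 + 0 + 0*(4 + 0) = 9 + 0 + 0*4 = 9 + 0 + 0 = 9)
Y = 570 (Y = 38*(67 - 1*52) = 38*(67 - 52) = 38*15 = 570)
Y - F(22) = 570 - 1*9 = 570 - 9 = 561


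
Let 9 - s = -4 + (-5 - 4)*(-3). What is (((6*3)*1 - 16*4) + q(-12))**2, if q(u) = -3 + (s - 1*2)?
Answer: 4225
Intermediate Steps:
s = -14 (s = 9 - (-4 + (-5 - 4)*(-3)) = 9 - (-4 - 9*(-3)) = 9 - (-4 + 27) = 9 - 1*23 = 9 - 23 = -14)
q(u) = -19 (q(u) = -3 + (-14 - 1*2) = -3 + (-14 - 2) = -3 - 16 = -19)
(((6*3)*1 - 16*4) + q(-12))**2 = (((6*3)*1 - 16*4) - 19)**2 = ((18*1 - 1*64) - 19)**2 = ((18 - 64) - 19)**2 = (-46 - 19)**2 = (-65)**2 = 4225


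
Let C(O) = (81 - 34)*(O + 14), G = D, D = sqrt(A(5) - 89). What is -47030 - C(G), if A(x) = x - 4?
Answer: -47688 - 94*I*sqrt(22) ≈ -47688.0 - 440.9*I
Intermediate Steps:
A(x) = -4 + x
D = 2*I*sqrt(22) (D = sqrt((-4 + 5) - 89) = sqrt(1 - 89) = sqrt(-88) = 2*I*sqrt(22) ≈ 9.3808*I)
G = 2*I*sqrt(22) ≈ 9.3808*I
C(O) = 658 + 47*O (C(O) = 47*(14 + O) = 658 + 47*O)
-47030 - C(G) = -47030 - (658 + 47*(2*I*sqrt(22))) = -47030 - (658 + 94*I*sqrt(22)) = -47030 + (-658 - 94*I*sqrt(22)) = -47688 - 94*I*sqrt(22)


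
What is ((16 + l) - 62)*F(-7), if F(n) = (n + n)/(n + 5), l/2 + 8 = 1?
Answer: -420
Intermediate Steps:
l = -14 (l = -16 + 2*1 = -16 + 2 = -14)
F(n) = 2*n/(5 + n) (F(n) = (2*n)/(5 + n) = 2*n/(5 + n))
((16 + l) - 62)*F(-7) = ((16 - 14) - 62)*(2*(-7)/(5 - 7)) = (2 - 62)*(2*(-7)/(-2)) = -120*(-7)*(-1)/2 = -60*7 = -420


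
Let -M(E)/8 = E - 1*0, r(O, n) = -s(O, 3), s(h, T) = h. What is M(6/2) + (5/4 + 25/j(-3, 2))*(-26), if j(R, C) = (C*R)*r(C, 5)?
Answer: -332/3 ≈ -110.67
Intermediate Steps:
r(O, n) = -O
M(E) = -8*E (M(E) = -8*(E - 1*0) = -8*(E + 0) = -8*E)
j(R, C) = -R*C**2 (j(R, C) = (C*R)*(-C) = -R*C**2)
M(6/2) + (5/4 + 25/j(-3, 2))*(-26) = -48/2 + (5/4 + 25/((-1*(-3)*2**2)))*(-26) = -48/2 + (5*(1/4) + 25/((-1*(-3)*4)))*(-26) = -8*3 + (5/4 + 25/12)*(-26) = -24 + (5/4 + 25*(1/12))*(-26) = -24 + (5/4 + 25/12)*(-26) = -24 + (10/3)*(-26) = -24 - 260/3 = -332/3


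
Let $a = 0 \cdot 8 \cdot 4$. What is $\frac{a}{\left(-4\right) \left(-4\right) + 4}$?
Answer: $0$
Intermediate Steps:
$a = 0$ ($a = 0 \cdot 4 = 0$)
$\frac{a}{\left(-4\right) \left(-4\right) + 4} = \frac{0}{\left(-4\right) \left(-4\right) + 4} = \frac{0}{16 + 4} = \frac{0}{20} = 0 \cdot \frac{1}{20} = 0$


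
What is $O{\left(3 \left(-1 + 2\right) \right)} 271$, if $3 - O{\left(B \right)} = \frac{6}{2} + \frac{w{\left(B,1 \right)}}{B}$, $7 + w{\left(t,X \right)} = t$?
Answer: $\frac{1084}{3} \approx 361.33$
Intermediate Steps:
$w{\left(t,X \right)} = -7 + t$
$O{\left(B \right)} = - \frac{-7 + B}{B}$ ($O{\left(B \right)} = 3 - \left(\frac{6}{2} + \frac{-7 + B}{B}\right) = 3 - \left(6 \cdot \frac{1}{2} + \frac{-7 + B}{B}\right) = 3 - \left(3 + \frac{-7 + B}{B}\right) = - \frac{-7 + B}{B}$)
$O{\left(3 \left(-1 + 2\right) \right)} 271 = \frac{7 - 3 \left(-1 + 2\right)}{3 \left(-1 + 2\right)} 271 = \frac{7 - 3 \cdot 1}{3 \cdot 1} \cdot 271 = \frac{7 - 3}{3} \cdot 271 = \frac{1}{3} \cdot 4 \cdot 271 = \frac{4}{3} \cdot 271 = \frac{1084}{3}$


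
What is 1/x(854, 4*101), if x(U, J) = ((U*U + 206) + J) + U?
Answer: 1/730780 ≈ 1.3684e-6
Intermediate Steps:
x(U, J) = 206 + J + U + U² (x(U, J) = ((U² + 206) + J) + U = ((206 + U²) + J) + U = (206 + J + U²) + U = 206 + J + U + U²)
1/x(854, 4*101) = 1/(206 + 4*101 + 854 + 854²) = 1/(206 + 404 + 854 + 729316) = 1/730780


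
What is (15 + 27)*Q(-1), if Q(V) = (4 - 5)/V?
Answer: 42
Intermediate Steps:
Q(V) = -1/V
(15 + 27)*Q(-1) = (15 + 27)*(-1/(-1)) = 42*(-1*(-1)) = 42*1 = 42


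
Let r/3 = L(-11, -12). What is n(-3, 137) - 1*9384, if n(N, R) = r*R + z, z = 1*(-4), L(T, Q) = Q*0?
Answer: -9388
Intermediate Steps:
L(T, Q) = 0
r = 0 (r = 3*0 = 0)
z = -4
n(N, R) = -4 (n(N, R) = 0*R - 4 = 0 - 4 = -4)
n(-3, 137) - 1*9384 = -4 - 1*9384 = -4 - 9384 = -9388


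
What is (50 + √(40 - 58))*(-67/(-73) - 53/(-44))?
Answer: 170425/1606 + 20451*I*√2/3212 ≈ 106.12 + 9.0044*I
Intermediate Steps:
(50 + √(40 - 58))*(-67/(-73) - 53/(-44)) = (50 + √(-18))*(-67*(-1/73) - 53*(-1/44)) = (50 + 3*I*√2)*(67/73 + 53/44) = (50 + 3*I*√2)*(6817/3212) = 170425/1606 + 20451*I*√2/3212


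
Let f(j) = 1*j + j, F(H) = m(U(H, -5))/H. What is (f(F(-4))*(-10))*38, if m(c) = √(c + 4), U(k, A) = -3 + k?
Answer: 190*I*√3 ≈ 329.09*I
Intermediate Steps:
m(c) = √(4 + c)
F(H) = √(1 + H)/H (F(H) = √(4 + (-3 + H))/H = √(1 + H)/H)
f(j) = 2*j (f(j) = j + j = 2*j)
(f(F(-4))*(-10))*38 = ((2*(√(1 - 4)/(-4)))*(-10))*38 = ((2*(-I*√3/4))*(-10))*38 = (-I*√3/2*(-10))*38 = (5*I*√3)*38 = 190*I*√3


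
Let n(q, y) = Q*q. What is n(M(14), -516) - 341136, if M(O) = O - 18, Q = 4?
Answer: -341152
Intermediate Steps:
M(O) = -18 + O
n(q, y) = 4*q
n(M(14), -516) - 341136 = 4*(-18 + 14) - 341136 = 4*(-4) - 341136 = -16 - 341136 = -341152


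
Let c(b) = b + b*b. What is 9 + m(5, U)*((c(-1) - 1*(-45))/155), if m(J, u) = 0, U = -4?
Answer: 9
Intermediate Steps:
c(b) = b + b²
9 + m(5, U)*((c(-1) - 1*(-45))/155) = 9 + 0*((-(1 - 1) - 1*(-45))/155) = 9 + 0*((-1*0 + 45)*(1/155)) = 9 + 0*((0 + 45)*(1/155)) = 9 + 0*(45*(1/155)) = 9 + 0*(9/31) = 9 + 0 = 9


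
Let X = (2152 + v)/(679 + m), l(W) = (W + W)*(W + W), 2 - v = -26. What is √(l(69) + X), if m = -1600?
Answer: 8*√252373341/921 ≈ 137.99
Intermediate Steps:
v = 28 (v = 2 - 1*(-26) = 2 + 26 = 28)
l(W) = 4*W² (l(W) = (2*W)*(2*W) = 4*W²)
X = -2180/921 (X = (2152 + 28)/(679 - 1600) = 2180/(-921) = 2180*(-1/921) = -2180/921 ≈ -2.3670)
√(l(69) + X) = √(4*69² - 2180/921) = √(4*4761 - 2180/921) = √(19044 - 2180/921) = √(17537344/921) = 8*√252373341/921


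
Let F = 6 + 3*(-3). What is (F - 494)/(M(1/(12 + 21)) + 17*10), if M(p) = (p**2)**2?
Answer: -589402737/201606571 ≈ -2.9235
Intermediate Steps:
M(p) = p**4
F = -3 (F = 6 - 9 = -3)
(F - 494)/(M(1/(12 + 21)) + 17*10) = (-3 - 494)/((1/(12 + 21))**4 + 17*10) = -497/((1/33)**4 + 170) = -497/(1/1185921 + 170) = -497/201606571/1185921 = -497*1185921/201606571 = -589402737/201606571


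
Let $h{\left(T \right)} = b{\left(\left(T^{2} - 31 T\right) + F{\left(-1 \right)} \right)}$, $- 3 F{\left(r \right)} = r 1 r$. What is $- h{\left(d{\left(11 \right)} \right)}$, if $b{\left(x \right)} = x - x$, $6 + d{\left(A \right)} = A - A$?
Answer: $0$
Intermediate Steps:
$F{\left(r \right)} = - \frac{r^{2}}{3}$ ($F{\left(r \right)} = - \frac{r 1 r}{3} = - \frac{r r}{3} = - \frac{r^{2}}{3}$)
$d{\left(A \right)} = -6$ ($d{\left(A \right)} = -6 + \left(A - A\right) = -6 + 0 = -6$)
$b{\left(x \right)} = 0$
$h{\left(T \right)} = 0$
$- h{\left(d{\left(11 \right)} \right)} = \left(-1\right) 0 = 0$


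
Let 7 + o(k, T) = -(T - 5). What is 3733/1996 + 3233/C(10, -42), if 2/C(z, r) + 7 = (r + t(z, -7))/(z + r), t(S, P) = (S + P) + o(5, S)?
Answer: -279035463/31936 ≈ -8737.3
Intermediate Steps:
o(k, T) = -2 - T (o(k, T) = -7 - (T - 5) = -7 - (-5 + T) = -7 + (5 - T) = -2 - T)
t(S, P) = -2 + P (t(S, P) = (S + P) + (-2 - S) = (P + S) + (-2 - S) = -2 + P)
C(z, r) = 2/(-7 + (-9 + r)/(r + z)) (C(z, r) = 2/(-7 + (r + (-2 - 7))/(z + r)) = 2/(-7 + (r - 9)/(r + z)) = 2/(-7 + (-9 + r)/(r + z)))
3733/1996 + 3233/C(10, -42) = 3733/1996 + 3233/((2*(-1*(-42) - 1*10)/(9 + 6*(-42) + 7*10))) = 3733*(1/1996) + 3233/((2*(42 - 10)/(9 - 252 + 70))) = 3733/1996 + 3233/((2*32/(-173))) = 3733/1996 + 3233/((2*(-1/173)*32)) = 3733/1996 + 3233/(-64/173) = 3733/1996 + 3233*(-173/64) = 3733/1996 - 559309/64 = -279035463/31936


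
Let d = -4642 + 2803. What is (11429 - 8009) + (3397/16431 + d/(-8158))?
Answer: 458488744495/134044098 ≈ 3420.4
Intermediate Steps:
d = -1839
(11429 - 8009) + (3397/16431 + d/(-8158)) = (11429 - 8009) + (3397/16431 - 1839/(-8158)) = 3420 + (3397*(1/16431) - 1839*(-1/8158)) = 3420 + (3397/16431 + 1839/8158) = 3420 + 57929335/134044098 = 458488744495/134044098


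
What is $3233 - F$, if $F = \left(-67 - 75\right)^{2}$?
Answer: $-16931$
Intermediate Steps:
$F = 20164$ ($F = \left(-142\right)^{2} = 20164$)
$3233 - F = 3233 - 20164 = -16931$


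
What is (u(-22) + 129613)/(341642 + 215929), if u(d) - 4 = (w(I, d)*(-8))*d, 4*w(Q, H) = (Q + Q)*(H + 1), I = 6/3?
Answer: 125921/557571 ≈ 0.22584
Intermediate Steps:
I = 2 (I = 6*(⅓) = 2)
w(Q, H) = Q*(1 + H)/2 (w(Q, H) = ((Q + Q)*(H + 1))/4 = ((2*Q)*(1 + H))/4 = (2*Q*(1 + H))/4 = Q*(1 + H)/2)
u(d) = 4 + d*(-8 - 8*d) (u(d) = 4 + (((½)*2*(1 + d))*(-8))*d = 4 + ((1 + d)*(-8))*d = 4 + (-8 - 8*d)*d = 4 + d*(-8 - 8*d))
(u(-22) + 129613)/(341642 + 215929) = ((4 - 8*(-22)*(1 - 22)) + 129613)/(341642 + 215929) = ((4 - 8*(-22)*(-21)) + 129613)/557571 = ((4 - 3696) + 129613)*(1/557571) = (-3692 + 129613)*(1/557571) = 125921*(1/557571) = 125921/557571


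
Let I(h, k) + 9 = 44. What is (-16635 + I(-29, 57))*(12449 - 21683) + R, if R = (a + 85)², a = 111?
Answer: 153322816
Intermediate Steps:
I(h, k) = 35 (I(h, k) = -9 + 44 = 35)
R = 38416 (R = (111 + 85)² = 196² = 38416)
(-16635 + I(-29, 57))*(12449 - 21683) + R = (-16635 + 35)*(12449 - 21683) + 38416 = -16600*(-9234) + 38416 = 153284400 + 38416 = 153322816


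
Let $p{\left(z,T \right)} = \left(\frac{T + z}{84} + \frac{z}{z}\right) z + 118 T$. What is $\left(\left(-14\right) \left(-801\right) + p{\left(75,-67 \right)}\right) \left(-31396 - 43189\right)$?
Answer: $-252853805$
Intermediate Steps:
$p{\left(z,T \right)} = 118 T + z \left(1 + \frac{T}{84} + \frac{z}{84}\right)$ ($p{\left(z,T \right)} = \left(\left(T + z\right) \frac{1}{84} + 1\right) z + 118 T = \left(\left(\frac{T}{84} + \frac{z}{84}\right) + 1\right) z + 118 T = \left(1 + \frac{T}{84} + \frac{z}{84}\right) z + 118 T = z \left(1 + \frac{T}{84} + \frac{z}{84}\right) + 118 T = 118 T + z \left(1 + \frac{T}{84} + \frac{z}{84}\right)$)
$\left(\left(-14\right) \left(-801\right) + p{\left(75,-67 \right)}\right) \left(-31396 - 43189\right) = \left(\left(-14\right) \left(-801\right) + \left(75 + 118 \left(-67\right) + \frac{75^{2}}{84} + \frac{1}{84} \left(-67\right) 75\right)\right) \left(-31396 - 43189\right) = \left(11214 + \left(75 - 7906 + \frac{1}{84} \cdot 5625 - \frac{1675}{28}\right)\right) \left(-74585\right) = \left(11214 + \left(75 - 7906 + \frac{1875}{28} - \frac{1675}{28}\right)\right) \left(-74585\right) = \left(11214 - \frac{54767}{7}\right) \left(-74585\right) = \frac{23731}{7} \left(-74585\right) = -252853805$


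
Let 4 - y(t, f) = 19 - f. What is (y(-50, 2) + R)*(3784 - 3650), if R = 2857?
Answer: 381096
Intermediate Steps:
y(t, f) = -15 + f (y(t, f) = 4 - (19 - f) = 4 + (-19 + f) = -15 + f)
(y(-50, 2) + R)*(3784 - 3650) = ((-15 + 2) + 2857)*(3784 - 3650) = (-13 + 2857)*134 = 2844*134 = 381096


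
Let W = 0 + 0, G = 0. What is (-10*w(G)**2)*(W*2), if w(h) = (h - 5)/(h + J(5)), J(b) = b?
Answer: 0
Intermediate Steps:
W = 0
w(h) = (-5 + h)/(5 + h) (w(h) = (h - 5)/(h + 5) = (-5 + h)/(5 + h))
(-10*w(G)**2)*(W*2) = (-10*(-5 + 0)**2/(5 + 0)**2)*(0*2) = -10*1**2*0 = -10*(-1)**2*0 = -10*1*0 = -10*0 = 0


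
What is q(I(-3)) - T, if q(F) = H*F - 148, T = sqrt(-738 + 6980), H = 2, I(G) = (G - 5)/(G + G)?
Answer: -436/3 - sqrt(6242) ≈ -224.34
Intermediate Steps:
I(G) = (-5 + G)/(2*G) (I(G) = (-5 + G)/((2*G)) = (-5 + G)*(1/(2*G)) = (-5 + G)/(2*G))
T = sqrt(6242) ≈ 79.006
q(F) = -148 + 2*F (q(F) = 2*F - 148 = -148 + 2*F)
q(I(-3)) - T = (-148 + 2*((1/2)*(-5 - 3)/(-3))) - sqrt(6242) = (-148 + 2*((1/2)*(-1/3)*(-8))) - sqrt(6242) = (-148 + 2*(4/3)) - sqrt(6242) = (-148 + 8/3) - sqrt(6242) = -436/3 - sqrt(6242)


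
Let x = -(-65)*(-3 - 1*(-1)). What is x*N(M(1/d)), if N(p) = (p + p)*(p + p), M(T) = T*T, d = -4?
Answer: -65/32 ≈ -2.0313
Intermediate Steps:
M(T) = T²
N(p) = 4*p² (N(p) = (2*p)*(2*p) = 4*p²)
x = -130 (x = -(-65)*(-3 + 1) = -(-65)*(-2) = -13*10 = -130)
x*N(M(1/d)) = -520*((1/(-4))²)² = -520*((-¼)²)² = -520*(1/16)² = -520/256 = -130*1/64 = -65/32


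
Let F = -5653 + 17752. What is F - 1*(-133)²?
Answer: -5590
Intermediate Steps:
F = 12099
F - 1*(-133)² = 12099 - 1*(-133)² = 12099 - 1*17689 = 12099 - 17689 = -5590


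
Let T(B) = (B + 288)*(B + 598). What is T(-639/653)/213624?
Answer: 8118730375/10121244024 ≈ 0.80215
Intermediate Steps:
T(B) = (288 + B)*(598 + B)
T(-639/653)/213624 = (172224 + (-639/653)**2 + 886*(-639/653))/213624 = (172224 + (-639*1/653)**2 + 886*(-639*1/653))*(1/213624) = (172224 + (-639/653)**2 + 886*(-639/653))*(1/213624) = (172224 + 408321/426409 - 566154/653)*(1/213624) = (73068573375/426409)*(1/213624) = 8118730375/10121244024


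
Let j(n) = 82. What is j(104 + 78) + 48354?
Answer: 48436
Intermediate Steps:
j(104 + 78) + 48354 = 82 + 48354 = 48436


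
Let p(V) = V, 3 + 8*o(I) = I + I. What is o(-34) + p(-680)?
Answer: -5511/8 ≈ -688.88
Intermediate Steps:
o(I) = -3/8 + I/4 (o(I) = -3/8 + (I + I)/8 = -3/8 + (2*I)/8 = -3/8 + I/4)
o(-34) + p(-680) = (-3/8 + (¼)*(-34)) - 680 = (-3/8 - 17/2) - 680 = -71/8 - 680 = -5511/8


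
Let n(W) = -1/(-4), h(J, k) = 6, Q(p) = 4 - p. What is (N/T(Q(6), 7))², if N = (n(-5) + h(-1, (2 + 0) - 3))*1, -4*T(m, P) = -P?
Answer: 625/49 ≈ 12.755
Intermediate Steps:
T(m, P) = P/4 (T(m, P) = -(-1)*P/4 = P/4)
n(W) = ¼ (n(W) = -1*(-¼) = ¼)
N = 25/4 (N = (¼ + 6)*1 = (25/4)*1 = 25/4 ≈ 6.2500)
(N/T(Q(6), 7))² = (25/(4*(((¼)*7))))² = (25/(4*(7/4)))² = ((25/4)*(4/7))² = (25/7)² = 625/49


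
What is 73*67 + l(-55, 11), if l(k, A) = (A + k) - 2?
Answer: 4845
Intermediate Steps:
l(k, A) = -2 + A + k
73*67 + l(-55, 11) = 73*67 + (-2 + 11 - 55) = 4891 - 46 = 4845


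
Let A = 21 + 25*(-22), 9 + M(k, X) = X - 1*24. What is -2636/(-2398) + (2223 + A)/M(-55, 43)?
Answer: 1022143/5995 ≈ 170.50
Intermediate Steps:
M(k, X) = -33 + X (M(k, X) = -9 + (X - 1*24) = -9 + (X - 24) = -9 + (-24 + X) = -33 + X)
A = -529 (A = 21 - 550 = -529)
-2636/(-2398) + (2223 + A)/M(-55, 43) = -2636/(-2398) + (2223 - 529)/(-33 + 43) = -2636*(-1/2398) + 1694/10 = 1318/1199 + 1694*(⅒) = 1318/1199 + 847/5 = 1022143/5995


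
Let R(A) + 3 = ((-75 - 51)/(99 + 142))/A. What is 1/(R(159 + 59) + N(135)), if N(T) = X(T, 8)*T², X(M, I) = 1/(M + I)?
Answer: 3756467/467474115 ≈ 0.0080357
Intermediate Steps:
X(M, I) = 1/(I + M)
R(A) = -3 - 126/(241*A) (R(A) = -3 + ((-75 - 51)/(99 + 142))/A = -3 + (-126/241)/A = -3 + (-126*1/241)/A = -3 - 126/(241*A))
N(T) = T²/(8 + T)
1/(R(159 + 59) + N(135)) = 1/((-3 - 126/(241*(159 + 59))) + 135²/(8 + 135)) = 1/((-3 - 126/241/218) + 18225/143) = 1/((-3 - 126/241*1/218) + 18225*(1/143)) = 1/((-3 - 63/26269) + 18225/143) = 1/(-78870/26269 + 18225/143) = 1/(467474115/3756467) = 3756467/467474115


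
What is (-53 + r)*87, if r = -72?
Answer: -10875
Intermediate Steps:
(-53 + r)*87 = (-53 - 72)*87 = -125*87 = -10875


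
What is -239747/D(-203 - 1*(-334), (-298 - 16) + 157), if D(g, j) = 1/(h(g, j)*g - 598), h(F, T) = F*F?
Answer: -538829704271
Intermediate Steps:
h(F, T) = F**2
D(g, j) = 1/(-598 + g**3) (D(g, j) = 1/(g**2*g - 598) = 1/(g**3 - 598) = 1/(-598 + g**3))
-239747/D(-203 - 1*(-334), (-298 - 16) + 157) = -(-143368706 + 239747*(-203 - 1*(-334))**3) = -(-143368706 + 239747*(-203 + 334)**3) = -239747/(1/(-598 + 131**3)) = -239747/(1/(-598 + 2248091)) = -239747/(1/2247493) = -239747/1/2247493 = -239747*2247493 = -538829704271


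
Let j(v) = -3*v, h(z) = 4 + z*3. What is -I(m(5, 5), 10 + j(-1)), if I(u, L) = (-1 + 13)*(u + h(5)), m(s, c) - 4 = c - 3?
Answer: -300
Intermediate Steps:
h(z) = 4 + 3*z
m(s, c) = 1 + c (m(s, c) = 4 + (c - 3) = 4 + (-3 + c) = 1 + c)
I(u, L) = 228 + 12*u (I(u, L) = (-1 + 13)*(u + (4 + 3*5)) = 12*(u + (4 + 15)) = 12*(u + 19) = 12*(19 + u) = 228 + 12*u)
-I(m(5, 5), 10 + j(-1)) = -(228 + 12*(1 + 5)) = -(228 + 12*6) = -(228 + 72) = -1*300 = -300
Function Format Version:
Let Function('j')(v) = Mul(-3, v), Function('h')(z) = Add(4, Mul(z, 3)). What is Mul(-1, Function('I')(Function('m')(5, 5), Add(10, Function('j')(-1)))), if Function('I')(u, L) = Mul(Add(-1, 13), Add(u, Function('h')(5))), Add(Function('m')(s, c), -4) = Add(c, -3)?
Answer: -300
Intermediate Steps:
Function('h')(z) = Add(4, Mul(3, z))
Function('m')(s, c) = Add(1, c) (Function('m')(s, c) = Add(4, Add(c, -3)) = Add(4, Add(-3, c)) = Add(1, c))
Function('I')(u, L) = Add(228, Mul(12, u)) (Function('I')(u, L) = Mul(Add(-1, 13), Add(u, Add(4, Mul(3, 5)))) = Mul(12, Add(u, Add(4, 15))) = Mul(12, Add(u, 19)) = Mul(12, Add(19, u)) = Add(228, Mul(12, u)))
Mul(-1, Function('I')(Function('m')(5, 5), Add(10, Function('j')(-1)))) = Mul(-1, Add(228, Mul(12, Add(1, 5)))) = Mul(-1, Add(228, Mul(12, 6))) = Mul(-1, Add(228, 72)) = Mul(-1, 300) = -300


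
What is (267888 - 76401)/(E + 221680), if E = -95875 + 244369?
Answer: 191487/370174 ≈ 0.51729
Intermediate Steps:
E = 148494
(267888 - 76401)/(E + 221680) = (267888 - 76401)/(148494 + 221680) = 191487/370174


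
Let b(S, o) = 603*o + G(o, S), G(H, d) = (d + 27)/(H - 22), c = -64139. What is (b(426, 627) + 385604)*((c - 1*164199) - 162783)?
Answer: -180709587913238/605 ≈ -2.9869e+11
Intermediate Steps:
G(H, d) = (27 + d)/(-22 + H)
b(S, o) = 603*o + (27 + S)/(-22 + o)
(b(426, 627) + 385604)*((c - 1*164199) - 162783) = ((27 + 426 + 603*627*(-22 + 627))/(-22 + 627) + 385604)*((-64139 - 1*164199) - 162783) = ((27 + 426 + 603*627*605)/605 + 385604)*((-64139 - 164199) - 162783) = ((27 + 426 + 228739005)/605 + 385604)*(-228338 - 162783) = ((1/605)*228739458 + 385604)*(-391121) = (228739458/605 + 385604)*(-391121) = (462029878/605)*(-391121) = -180709587913238/605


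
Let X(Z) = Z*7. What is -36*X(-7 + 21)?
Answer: -3528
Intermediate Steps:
X(Z) = 7*Z
-36*X(-7 + 21) = -252*(-7 + 21) = -252*14 = -36*98 = -3528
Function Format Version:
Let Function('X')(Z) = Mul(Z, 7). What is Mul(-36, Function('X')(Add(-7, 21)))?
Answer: -3528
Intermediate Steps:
Function('X')(Z) = Mul(7, Z)
Mul(-36, Function('X')(Add(-7, 21))) = Mul(-36, Mul(7, Add(-7, 21))) = Mul(-36, Mul(7, 14)) = Mul(-36, 98) = -3528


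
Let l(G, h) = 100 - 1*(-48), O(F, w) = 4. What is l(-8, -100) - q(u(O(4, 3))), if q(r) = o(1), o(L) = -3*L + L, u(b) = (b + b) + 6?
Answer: 150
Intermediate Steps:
u(b) = 6 + 2*b (u(b) = 2*b + 6 = 6 + 2*b)
o(L) = -2*L
l(G, h) = 148 (l(G, h) = 100 + 48 = 148)
q(r) = -2 (q(r) = -2*1 = -2)
l(-8, -100) - q(u(O(4, 3))) = 148 - 1*(-2) = 148 + 2 = 150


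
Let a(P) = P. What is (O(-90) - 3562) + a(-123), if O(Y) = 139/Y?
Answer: -331789/90 ≈ -3686.5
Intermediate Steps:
(O(-90) - 3562) + a(-123) = (139/(-90) - 3562) - 123 = (139*(-1/90) - 3562) - 123 = (-139/90 - 3562) - 123 = -320719/90 - 123 = -331789/90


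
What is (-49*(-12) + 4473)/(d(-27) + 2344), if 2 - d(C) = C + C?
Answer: 1687/800 ≈ 2.1087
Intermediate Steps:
d(C) = 2 - 2*C (d(C) = 2 - (C + C) = 2 - 2*C)
(-49*(-12) + 4473)/(d(-27) + 2344) = (-49*(-12) + 4473)/((2 - 2*(-27)) + 2344) = (588 + 4473)/((2 + 54) + 2344) = 5061/(56 + 2344) = 5061/2400 = 5061*(1/2400) = 1687/800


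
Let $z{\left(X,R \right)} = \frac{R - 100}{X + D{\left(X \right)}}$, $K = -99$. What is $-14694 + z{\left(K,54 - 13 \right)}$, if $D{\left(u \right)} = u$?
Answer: $- \frac{2909353}{198} \approx -14694.0$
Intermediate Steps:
$z{\left(X,R \right)} = \frac{-100 + R}{2 X}$ ($z{\left(X,R \right)} = \frac{R - 100}{X + X} = \frac{-100 + R}{2 X}$)
$-14694 + z{\left(K,54 - 13 \right)} = -14694 + \frac{-100 + \left(54 - 13\right)}{2 \left(-99\right)} = -14694 + \frac{1}{2} \left(- \frac{1}{99}\right) \left(-100 + 41\right) = -14694 + \frac{1}{2} \left(- \frac{1}{99}\right) \left(-59\right) = -14694 + \frac{59}{198} = - \frac{2909353}{198}$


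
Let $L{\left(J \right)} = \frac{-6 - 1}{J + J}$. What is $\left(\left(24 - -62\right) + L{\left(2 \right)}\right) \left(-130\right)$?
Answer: $- \frac{21905}{2} \approx -10953.0$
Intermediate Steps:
$L{\left(J \right)} = - \frac{7}{2 J}$
$\left(\left(24 - -62\right) + L{\left(2 \right)}\right) \left(-130\right) = \left(\left(24 - -62\right) - \frac{7}{2 \cdot 2}\right) \left(-130\right) = \left(\left(24 + 62\right) - \frac{7}{4}\right) \left(-130\right) = \left(86 - \frac{7}{4}\right) \left(-130\right) = \frac{337}{4} \left(-130\right) = - \frac{21905}{2}$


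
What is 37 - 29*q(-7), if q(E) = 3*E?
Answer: 646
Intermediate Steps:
37 - 29*q(-7) = 37 - 87*(-7) = 37 - 29*(-21) = 37 + 609 = 646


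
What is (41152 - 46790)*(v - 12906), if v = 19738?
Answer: -38518816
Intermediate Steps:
(41152 - 46790)*(v - 12906) = (41152 - 46790)*(19738 - 12906) = -5638*6832 = -38518816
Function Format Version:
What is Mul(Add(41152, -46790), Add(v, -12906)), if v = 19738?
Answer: -38518816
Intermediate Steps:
Mul(Add(41152, -46790), Add(v, -12906)) = Mul(Add(41152, -46790), Add(19738, -12906)) = Mul(-5638, 6832) = -38518816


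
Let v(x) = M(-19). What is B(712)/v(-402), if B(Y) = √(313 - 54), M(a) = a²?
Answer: √259/361 ≈ 0.044580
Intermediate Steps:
v(x) = 361 (v(x) = (-19)² = 361)
B(Y) = √259
B(712)/v(-402) = √259/361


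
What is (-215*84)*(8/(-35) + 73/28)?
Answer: -42957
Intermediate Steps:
(-215*84)*(8/(-35) + 73/28) = -18060*(8*(-1/35) + 73*(1/28)) = -18060*(-8/35 + 73/28) = -18060*333/140 = -42957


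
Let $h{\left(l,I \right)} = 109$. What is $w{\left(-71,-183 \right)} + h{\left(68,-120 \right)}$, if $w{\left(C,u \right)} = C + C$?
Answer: $-33$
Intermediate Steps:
$w{\left(C,u \right)} = 2 C$
$w{\left(-71,-183 \right)} + h{\left(68,-120 \right)} = 2 \left(-71\right) + 109 = -142 + 109 = -33$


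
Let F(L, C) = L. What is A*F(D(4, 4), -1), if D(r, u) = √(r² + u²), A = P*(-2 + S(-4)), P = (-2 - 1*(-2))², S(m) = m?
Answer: 0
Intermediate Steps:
P = 0 (P = (-2 + 2)² = 0² = 0)
A = 0 (A = 0*(-2 - 4) = 0*(-6) = 0)
A*F(D(4, 4), -1) = 0*√(4² + 4²) = 0*√(16 + 16) = 0*√32 = 0*(4*√2) = 0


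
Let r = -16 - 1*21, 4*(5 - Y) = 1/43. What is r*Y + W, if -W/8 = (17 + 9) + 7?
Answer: -77191/172 ≈ -448.78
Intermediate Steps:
Y = 859/172 (Y = 5 - 1/4/43 = 5 - 1/4*1/43 = 5 - 1/172 = 859/172 ≈ 4.9942)
W = -264 (W = -8*((17 + 9) + 7) = -8*(26 + 7) = -8*33 = -264)
r = -37 (r = -16 - 21 = -37)
r*Y + W = -37*859/172 - 264 = -31783/172 - 264 = -77191/172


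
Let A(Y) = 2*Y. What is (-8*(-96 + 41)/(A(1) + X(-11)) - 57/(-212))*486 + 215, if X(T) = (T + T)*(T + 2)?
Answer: 749881/530 ≈ 1414.9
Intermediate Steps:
X(T) = 2*T*(2 + T) (X(T) = (2*T)*(2 + T) = 2*T*(2 + T))
(-8*(-96 + 41)/(A(1) + X(-11)) - 57/(-212))*486 + 215 = (-8*(-96 + 41)/(2*1 + 2*(-11)*(2 - 11)) - 57/(-212))*486 + 215 = (-8*(-55/(2 + 2*(-11)*(-9))) - 57*(-1/212))*486 + 215 = (-8*(-55/(2 + 198)) + 57/212)*486 + 215 = (-8/(200*(-1/55)) + 57/212)*486 + 215 = (-8/(-40/11) + 57/212)*486 + 215 = (-8*(-11/40) + 57/212)*486 + 215 = (11/5 + 57/212)*486 + 215 = (2617/1060)*486 + 215 = 635931/530 + 215 = 749881/530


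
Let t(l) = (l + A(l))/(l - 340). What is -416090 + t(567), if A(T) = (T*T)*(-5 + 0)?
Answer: -96059308/227 ≈ -4.2317e+5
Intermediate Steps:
A(T) = -5*T² (A(T) = T²*(-5) = -5*T²)
t(l) = (l - 5*l²)/(-340 + l) (t(l) = (l - 5*l²)/(l - 340) = (l - 5*l²)/(-340 + l))
-416090 + t(567) = -416090 + 567*(1 - 5*567)/(-340 + 567) = -416090 + 567*(1 - 2835)/227 = -416090 + 567*(1/227)*(-2834) = -416090 - 1606878/227 = -96059308/227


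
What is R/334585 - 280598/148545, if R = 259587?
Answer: -11064706183/9940185765 ≈ -1.1131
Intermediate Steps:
R/334585 - 280598/148545 = 259587/334585 - 280598/148545 = -11064706183/9940185765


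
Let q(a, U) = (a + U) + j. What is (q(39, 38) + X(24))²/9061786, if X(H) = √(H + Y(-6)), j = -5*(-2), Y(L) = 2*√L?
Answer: (87 + √2*√(12 + I*√6))²/9061786 ≈ 0.00093247 + 1.0092e-5*I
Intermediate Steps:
j = 10
q(a, U) = 10 + U + a (q(a, U) = (a + U) + 10 = (U + a) + 10 = 10 + U + a)
X(H) = √(H + 2*I*√6) (X(H) = √(H + 2*√(-6)) = √(H + 2*(I*√6)) = √(H + 2*I*√6))
(q(39, 38) + X(24))²/9061786 = ((10 + 38 + 39) + √(24 + 2*I*√6))²/9061786 = (87 + √(24 + 2*I*√6))²*(1/9061786) = (87 + √(24 + 2*I*√6))²/9061786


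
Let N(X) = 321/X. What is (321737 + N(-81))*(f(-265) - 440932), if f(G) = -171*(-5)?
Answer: -3822857362984/27 ≈ -1.4159e+11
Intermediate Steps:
f(G) = 855
(321737 + N(-81))*(f(-265) - 440932) = (321737 + 321/(-81))*(855 - 440932) = (321737 + 321*(-1/81))*(-440077) = (321737 - 107/27)*(-440077) = (8686792/27)*(-440077) = -3822857362984/27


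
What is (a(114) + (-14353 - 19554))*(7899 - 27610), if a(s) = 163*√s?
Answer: 668340877 - 3212893*√114 ≈ 6.3404e+8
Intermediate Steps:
(a(114) + (-14353 - 19554))*(7899 - 27610) = (163*√114 + (-14353 - 19554))*(7899 - 27610) = (163*√114 - 33907)*(-19711) = (-33907 + 163*√114)*(-19711) = 668340877 - 3212893*√114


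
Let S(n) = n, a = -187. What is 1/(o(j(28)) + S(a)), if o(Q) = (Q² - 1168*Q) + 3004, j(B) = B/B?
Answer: 1/1650 ≈ 0.00060606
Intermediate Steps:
j(B) = 1
o(Q) = 3004 + Q² - 1168*Q
1/(o(j(28)) + S(a)) = 1/((3004 + 1² - 1168*1) - 187) = 1/((3004 + 1 - 1168) - 187) = 1/(1837 - 187) = 1/1650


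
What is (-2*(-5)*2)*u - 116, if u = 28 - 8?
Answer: 284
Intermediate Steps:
u = 20
(-2*(-5)*2)*u - 116 = (-2*(-5)*2)*20 - 116 = (10*2)*20 - 116 = 20*20 - 116 = 400 - 116 = 284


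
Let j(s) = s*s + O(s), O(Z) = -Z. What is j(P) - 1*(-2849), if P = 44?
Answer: 4741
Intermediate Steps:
j(s) = s**2 - s (j(s) = s*s - s = s**2 - s)
j(P) - 1*(-2849) = 44*(-1 + 44) - 1*(-2849) = 44*43 + 2849 = 1892 + 2849 = 4741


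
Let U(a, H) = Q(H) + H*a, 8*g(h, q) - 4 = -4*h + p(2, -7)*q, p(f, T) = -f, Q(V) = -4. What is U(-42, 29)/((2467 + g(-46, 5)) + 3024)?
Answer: -4888/22053 ≈ -0.22165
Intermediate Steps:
g(h, q) = ½ - h/2 - q/4 (g(h, q) = ½ + (-4*h + (-1*2)*q)/8 = ½ + (-4*h - 2*q)/8 = ½ + (-h/2 - q/4) = ½ - h/2 - q/4)
U(a, H) = -4 + H*a
U(-42, 29)/((2467 + g(-46, 5)) + 3024) = (-4 + 29*(-42))/((2467 + (½ - ½*(-46) - ¼*5)) + 3024) = (-4 - 1218)/((2467 + (½ + 23 - 5/4)) + 3024) = -1222/((2467 + 89/4) + 3024) = -1222/(9957/4 + 3024) = -1222/22053/4 = -1222*4/22053 = -4888/22053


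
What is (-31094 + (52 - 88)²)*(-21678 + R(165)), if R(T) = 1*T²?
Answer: -165289506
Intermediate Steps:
R(T) = T²
(-31094 + (52 - 88)²)*(-21678 + R(165)) = (-31094 + (52 - 88)²)*(-21678 + 165²) = (-31094 + (-36)²)*(-21678 + 27225) = (-31094 + 1296)*5547 = -29798*5547 = -165289506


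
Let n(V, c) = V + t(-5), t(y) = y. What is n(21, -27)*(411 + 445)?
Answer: 13696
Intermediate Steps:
n(V, c) = -5 + V (n(V, c) = V - 5 = -5 + V)
n(21, -27)*(411 + 445) = (-5 + 21)*(411 + 445) = 16*856 = 13696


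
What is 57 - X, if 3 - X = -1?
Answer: 53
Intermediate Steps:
X = 4 (X = 3 - 1*(-1) = 3 + 1 = 4)
57 - X = 57 - 1*4 = 57 - 4 = 53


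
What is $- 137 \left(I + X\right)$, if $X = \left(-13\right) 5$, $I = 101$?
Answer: $-4932$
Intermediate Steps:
$X = -65$
$- 137 \left(I + X\right) = - 137 \left(101 - 65\right) = \left(-137\right) 36 = -4932$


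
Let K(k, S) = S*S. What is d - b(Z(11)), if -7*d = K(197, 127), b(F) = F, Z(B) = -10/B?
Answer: -177349/77 ≈ -2303.2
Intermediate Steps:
K(k, S) = S**2
d = -16129/7 (d = -1/7*127**2 = -1/7*16129 = -16129/7 ≈ -2304.1)
d - b(Z(11)) = -16129/7 - (-10)/11 = -16129/7 - 1*(-10/11) = -16129/7 + 10/11 = -177349/77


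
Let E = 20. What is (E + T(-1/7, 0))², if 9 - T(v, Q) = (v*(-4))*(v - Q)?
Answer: 2030625/2401 ≈ 845.74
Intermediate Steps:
T(v, Q) = 9 + 4*v*(v - Q) (T(v, Q) = 9 - v*(-4)*(v - Q) = 9 - (-4*v)*(v - Q) = 9 - (-4)*v*(v - Q) = 9 + 4*v*(v - Q))
(E + T(-1/7, 0))² = (20 + (9 + 4*(-1/7)² - 4*0*(-1/7)))² = (20 + (9 + 4*(-1*⅐)² - 4*0*(-1*⅐)))² = (20 + (9 + 4*(-⅐)² - 4*0*(-⅐)))² = (20 + (9 + 4*(1/49) + 0))² = (20 + (9 + 4/49 + 0))² = (20 + 445/49)² = (1425/49)² = 2030625/2401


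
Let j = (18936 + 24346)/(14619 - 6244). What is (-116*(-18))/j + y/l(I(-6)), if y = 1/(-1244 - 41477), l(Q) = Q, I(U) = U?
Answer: 1967679019/4870194 ≈ 404.02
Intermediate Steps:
j = 646/125 (j = 43282/8375 = 43282*(1/8375) = 646/125 ≈ 5.1680)
y = -1/42721 (y = 1/(-42721) = -1/42721 ≈ -2.3408e-5)
(-116*(-18))/j + y/l(I(-6)) = (-116*(-18))/(646/125) - 1/42721/(-6) = 2088*(125/646) - 1/42721*(-⅙) = 130500/323 + 1/256326 = 1967679019/4870194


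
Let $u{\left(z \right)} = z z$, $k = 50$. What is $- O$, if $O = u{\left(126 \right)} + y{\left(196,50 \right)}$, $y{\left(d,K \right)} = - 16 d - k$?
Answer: $-12690$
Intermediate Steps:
$y{\left(d,K \right)} = -50 - 16 d$ ($y{\left(d,K \right)} = - 16 d - 50 = -50 - 16 d$)
$u{\left(z \right)} = z^{2}$
$O = 12690$ ($O = 126^{2} - 3186 = 15876 - 3186 = 12690$)
$- O = \left(-1\right) 12690 = -12690$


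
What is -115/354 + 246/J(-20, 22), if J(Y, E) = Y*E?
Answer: -34421/38940 ≈ -0.88395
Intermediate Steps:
J(Y, E) = E*Y
-115/354 + 246/J(-20, 22) = -115/354 + 246/((22*(-20))) = -115*1/354 + 246/(-440) = -115/354 + 246*(-1/440) = -115/354 - 123/220 = -34421/38940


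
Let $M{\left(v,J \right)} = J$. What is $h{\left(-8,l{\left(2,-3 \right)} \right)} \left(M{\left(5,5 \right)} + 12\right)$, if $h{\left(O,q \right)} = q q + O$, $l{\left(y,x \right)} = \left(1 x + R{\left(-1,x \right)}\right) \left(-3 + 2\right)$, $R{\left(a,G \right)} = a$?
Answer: $136$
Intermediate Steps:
$l{\left(y,x \right)} = 1 - x$ ($l{\left(y,x \right)} = \left(1 x - 1\right) \left(-3 + 2\right) = \left(x - 1\right) \left(-1\right) = \left(-1 + x\right) \left(-1\right) = 1 - x$)
$h{\left(O,q \right)} = O + q^{2}$ ($h{\left(O,q \right)} = q^{2} + O = O + q^{2}$)
$h{\left(-8,l{\left(2,-3 \right)} \right)} \left(M{\left(5,5 \right)} + 12\right) = \left(-8 + \left(1 - -3\right)^{2}\right) \left(5 + 12\right) = \left(-8 + \left(1 + 3\right)^{2}\right) 17 = \left(-8 + 4^{2}\right) 17 = \left(-8 + 16\right) 17 = 8 \cdot 17 = 136$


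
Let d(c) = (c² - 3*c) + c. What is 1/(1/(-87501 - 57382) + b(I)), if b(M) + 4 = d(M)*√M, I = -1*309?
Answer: -83964479639/59900586743166344595790 - 2017222151429211*I*√309/59900586743166344595790 ≈ -1.4017e-12 - 5.9197e-7*I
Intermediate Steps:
d(c) = c² - 2*c
I = -309
b(M) = -4 + M^(3/2)*(-2 + M) (b(M) = -4 + (M*(-2 + M))*√M = -4 + M^(3/2)*(-2 + M))
1/(1/(-87501 - 57382) + b(I)) = 1/(1/(-87501 - 57382) + (-4 + (-309)^(3/2)*(-2 - 309))) = 1/(1/(-144883) + (-4 - 309*I*√309*(-311))) = 1/(-1/144883 + (-4 + 96099*I*√309)) = 1/(-579533/144883 + 96099*I*√309)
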